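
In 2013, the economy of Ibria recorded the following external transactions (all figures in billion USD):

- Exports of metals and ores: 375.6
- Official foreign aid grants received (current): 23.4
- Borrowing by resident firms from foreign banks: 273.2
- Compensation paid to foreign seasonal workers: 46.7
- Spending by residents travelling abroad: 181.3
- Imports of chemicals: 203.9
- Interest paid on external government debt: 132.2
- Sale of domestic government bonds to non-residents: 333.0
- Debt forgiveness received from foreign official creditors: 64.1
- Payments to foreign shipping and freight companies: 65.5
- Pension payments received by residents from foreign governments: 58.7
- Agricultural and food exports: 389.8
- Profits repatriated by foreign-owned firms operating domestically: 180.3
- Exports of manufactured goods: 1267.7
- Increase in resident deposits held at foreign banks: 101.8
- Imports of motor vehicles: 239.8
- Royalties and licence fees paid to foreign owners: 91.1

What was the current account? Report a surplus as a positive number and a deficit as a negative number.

Goods: 389.8 + 1267.7 - 239.8 - 203.9 + 375.6 = 1589.4
Services: -91.1 - 181.3 - 65.5 = -337.9
Primary income: -180.3 - 132.2 - 46.7 = -359.2
Secondary income: 23.4 + 58.7 = 82.1
Current account = 1589.4 + (-337.9) + (-359.2) + 82.1 = 974.4
(Excluded from the current account — financial account: borrowing by resident firms from foreign banks 273.2, sale of domestic government bonds to non-residents 333.0, increase in resident deposits held at foreign banks 101.8; capital account: debt forgiveness received from foreign official creditors 64.1.)

974.4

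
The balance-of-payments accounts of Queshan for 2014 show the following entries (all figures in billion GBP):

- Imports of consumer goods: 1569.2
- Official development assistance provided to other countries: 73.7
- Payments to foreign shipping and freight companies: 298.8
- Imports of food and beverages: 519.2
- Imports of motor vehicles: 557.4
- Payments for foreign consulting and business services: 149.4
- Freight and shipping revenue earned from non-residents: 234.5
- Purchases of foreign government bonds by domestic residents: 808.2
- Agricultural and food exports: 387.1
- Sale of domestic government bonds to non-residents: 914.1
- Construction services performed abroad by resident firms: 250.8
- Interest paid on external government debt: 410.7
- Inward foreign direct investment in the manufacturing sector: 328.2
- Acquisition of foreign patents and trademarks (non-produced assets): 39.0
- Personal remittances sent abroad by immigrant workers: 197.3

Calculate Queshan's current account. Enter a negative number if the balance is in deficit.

Goods: -557.4 - 519.2 - 1569.2 + 387.1 = -2258.7
Services: 250.8 - 149.4 - 298.8 + 234.5 = 37.1
Primary income: -410.7
Secondary income: -73.7 - 197.3 = -271.0
Current account = (-2258.7) + 37.1 + (-410.7) + (-271.0) = -2903.3
(Excluded from the current account — financial account: purchases of foreign government bonds by domestic residents 808.2, sale of domestic government bonds to non-residents 914.1, inward foreign direct investment in the manufacturing sector 328.2; capital account: acquisition of foreign patents and trademarks (non-produced assets) 39.0.)

-2903.3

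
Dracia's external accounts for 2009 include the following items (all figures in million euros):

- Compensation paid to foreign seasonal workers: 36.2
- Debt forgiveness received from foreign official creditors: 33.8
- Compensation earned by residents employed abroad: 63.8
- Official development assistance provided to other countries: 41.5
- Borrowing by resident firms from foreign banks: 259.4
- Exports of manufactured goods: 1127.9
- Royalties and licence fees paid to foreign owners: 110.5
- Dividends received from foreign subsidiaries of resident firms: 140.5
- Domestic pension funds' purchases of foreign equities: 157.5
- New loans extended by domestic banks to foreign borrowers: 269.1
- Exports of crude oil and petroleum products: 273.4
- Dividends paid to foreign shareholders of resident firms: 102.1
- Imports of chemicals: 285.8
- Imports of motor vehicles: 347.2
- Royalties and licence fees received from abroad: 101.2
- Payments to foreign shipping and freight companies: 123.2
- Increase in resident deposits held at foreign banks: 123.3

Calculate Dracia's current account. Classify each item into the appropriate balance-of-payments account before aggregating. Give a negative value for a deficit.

660.3

Goods: -347.2 + 273.4 - 285.8 + 1127.9 = 768.3
Services: -110.5 + 101.2 - 123.2 = -132.5
Primary income: -36.2 + 140.5 - 102.1 + 63.8 = 66.0
Secondary income: -41.5
Current account = 768.3 + (-132.5) + 66.0 + (-41.5) = 660.3
(Excluded from the current account — capital account: debt forgiveness received from foreign official creditors 33.8; financial account: borrowing by resident firms from foreign banks 259.4, domestic pension funds' purchases of foreign equities 157.5, new loans extended by domestic banks to foreign borrowers 269.1, increase in resident deposits held at foreign banks 123.3.)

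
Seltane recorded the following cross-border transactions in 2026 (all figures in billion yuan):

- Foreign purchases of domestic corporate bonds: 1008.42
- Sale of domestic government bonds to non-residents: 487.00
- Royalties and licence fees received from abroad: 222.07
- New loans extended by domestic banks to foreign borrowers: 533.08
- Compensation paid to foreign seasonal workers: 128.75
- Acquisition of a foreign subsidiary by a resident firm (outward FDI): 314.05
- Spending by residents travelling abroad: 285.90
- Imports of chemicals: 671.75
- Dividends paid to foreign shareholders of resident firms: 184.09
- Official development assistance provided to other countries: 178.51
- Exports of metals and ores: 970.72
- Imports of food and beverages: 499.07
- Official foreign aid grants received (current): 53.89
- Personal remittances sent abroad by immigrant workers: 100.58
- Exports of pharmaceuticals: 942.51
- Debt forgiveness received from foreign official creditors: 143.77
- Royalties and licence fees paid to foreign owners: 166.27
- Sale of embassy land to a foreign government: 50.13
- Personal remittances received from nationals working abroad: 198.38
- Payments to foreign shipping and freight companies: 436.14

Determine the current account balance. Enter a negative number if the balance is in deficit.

Goods: -671.75 + 942.51 + 970.72 - 499.07 = 742.41
Services: -166.27 - 285.90 - 436.14 + 222.07 = -666.24
Primary income: -184.09 - 128.75 = -312.84
Secondary income: -178.51 + 198.38 + 53.89 - 100.58 = -26.82
Current account = 742.41 + (-666.24) + (-312.84) + (-26.82) = -263.49
(Excluded from the current account — financial account: foreign purchases of domestic corporate bonds 1008.42, sale of domestic government bonds to non-residents 487.00, new loans extended by domestic banks to foreign borrowers 533.08, acquisition of a foreign subsidiary by a resident firm (outward FDI) 314.05; capital account: debt forgiveness received from foreign official creditors 143.77, sale of embassy land to a foreign government 50.13.)

-263.49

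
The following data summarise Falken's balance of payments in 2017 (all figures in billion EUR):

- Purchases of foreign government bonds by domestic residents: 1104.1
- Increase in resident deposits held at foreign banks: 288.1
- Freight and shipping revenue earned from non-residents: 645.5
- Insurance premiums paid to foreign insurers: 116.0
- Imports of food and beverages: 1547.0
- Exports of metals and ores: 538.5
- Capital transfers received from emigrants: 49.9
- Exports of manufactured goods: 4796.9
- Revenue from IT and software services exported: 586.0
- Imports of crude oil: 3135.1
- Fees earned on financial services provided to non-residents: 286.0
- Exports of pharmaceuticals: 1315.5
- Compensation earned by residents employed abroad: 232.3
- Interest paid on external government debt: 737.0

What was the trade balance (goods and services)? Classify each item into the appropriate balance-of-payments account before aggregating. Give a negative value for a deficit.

Goods: -1547.0 + 4796.9 + 538.5 - 3135.1 + 1315.5 = 1968.8
Services: 286.0 - 116.0 + 586.0 + 645.5 = 1401.5
Trade balance = 1968.8 + 1401.5 = 3370.3
(Excluded from the trade balance — financial account: purchases of foreign government bonds by domestic residents 1104.1, increase in resident deposits held at foreign banks 288.1; capital account: capital transfers received from emigrants 49.9; primary income: compensation earned by residents employed abroad 232.3, interest paid on external government debt 737.0.)

3370.3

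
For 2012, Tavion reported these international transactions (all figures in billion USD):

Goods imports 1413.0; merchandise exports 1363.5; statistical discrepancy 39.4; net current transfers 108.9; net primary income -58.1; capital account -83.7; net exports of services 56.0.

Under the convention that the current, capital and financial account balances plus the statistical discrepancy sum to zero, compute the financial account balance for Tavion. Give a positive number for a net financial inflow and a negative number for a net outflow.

Goods balance = 1363.5 - 1413.0 = -49.5
Services balance = 56.0
Trade balance (goods + services) = -49.5 + 56.0 = 6.5
Net primary income = -58.1
Net secondary income = 108.9
Current account = 6.5 + (-58.1) + 108.9 = 57.3
Financial account = -(57.3 + (-83.7) + 39.4) = -13.0

-13.0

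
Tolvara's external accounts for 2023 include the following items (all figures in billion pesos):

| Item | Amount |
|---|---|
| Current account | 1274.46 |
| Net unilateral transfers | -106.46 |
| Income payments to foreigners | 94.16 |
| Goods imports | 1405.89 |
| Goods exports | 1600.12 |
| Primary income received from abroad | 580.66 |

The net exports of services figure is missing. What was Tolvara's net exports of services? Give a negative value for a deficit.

Current account = goods balance + services balance + net primary income + net secondary income
Sum of the known components = 574.27
Net exports of services = CA - (known components) = 1274.46 - 574.27 = 700.19

700.19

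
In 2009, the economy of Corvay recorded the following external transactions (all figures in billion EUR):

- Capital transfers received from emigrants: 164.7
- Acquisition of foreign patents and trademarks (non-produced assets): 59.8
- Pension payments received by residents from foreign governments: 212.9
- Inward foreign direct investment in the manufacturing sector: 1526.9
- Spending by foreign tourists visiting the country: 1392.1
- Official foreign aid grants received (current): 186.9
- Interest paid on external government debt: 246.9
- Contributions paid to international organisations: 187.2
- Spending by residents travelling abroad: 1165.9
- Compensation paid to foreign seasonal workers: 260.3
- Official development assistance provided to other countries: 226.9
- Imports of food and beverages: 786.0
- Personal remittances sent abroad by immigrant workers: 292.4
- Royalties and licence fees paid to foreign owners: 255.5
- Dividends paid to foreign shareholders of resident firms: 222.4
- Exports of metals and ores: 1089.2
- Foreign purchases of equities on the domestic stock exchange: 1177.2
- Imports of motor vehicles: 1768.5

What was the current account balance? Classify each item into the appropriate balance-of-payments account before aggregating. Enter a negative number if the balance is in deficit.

Goods: -1768.5 + 1089.2 - 786.0 = -1465.3
Services: 1392.1 - 255.5 - 1165.9 = -29.3
Primary income: -260.3 - 246.9 - 222.4 = -729.6
Secondary income: 212.9 - 292.4 - 187.2 + 186.9 - 226.9 = -306.7
Current account = (-1465.3) + (-29.3) + (-729.6) + (-306.7) = -2530.9
(Excluded from the current account — capital account: capital transfers received from emigrants 164.7, acquisition of foreign patents and trademarks (non-produced assets) 59.8; financial account: inward foreign direct investment in the manufacturing sector 1526.9, foreign purchases of equities on the domestic stock exchange 1177.2.)

-2530.9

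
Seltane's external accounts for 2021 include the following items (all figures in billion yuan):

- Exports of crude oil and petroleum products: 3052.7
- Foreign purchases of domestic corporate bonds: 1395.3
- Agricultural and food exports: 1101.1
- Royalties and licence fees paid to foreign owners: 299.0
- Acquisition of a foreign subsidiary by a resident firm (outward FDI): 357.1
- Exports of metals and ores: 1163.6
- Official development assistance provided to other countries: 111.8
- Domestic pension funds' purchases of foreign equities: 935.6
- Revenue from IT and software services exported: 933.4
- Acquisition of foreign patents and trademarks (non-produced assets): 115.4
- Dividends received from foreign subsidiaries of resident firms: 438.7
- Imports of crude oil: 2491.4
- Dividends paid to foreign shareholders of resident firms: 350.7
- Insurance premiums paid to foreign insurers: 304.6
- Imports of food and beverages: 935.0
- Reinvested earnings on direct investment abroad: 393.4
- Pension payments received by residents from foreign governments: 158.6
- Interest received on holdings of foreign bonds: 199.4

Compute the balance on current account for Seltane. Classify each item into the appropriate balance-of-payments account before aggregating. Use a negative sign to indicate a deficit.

2948.4

Goods: -935.0 + 1101.1 + 3052.7 + 1163.6 - 2491.4 = 1891.0
Services: 933.4 - 304.6 - 299.0 = 329.8
Primary income: -350.7 + 438.7 + 393.4 + 199.4 = 680.8
Secondary income: -111.8 + 158.6 = 46.8
Current account = 1891.0 + 329.8 + 680.8 + 46.8 = 2948.4
(Excluded from the current account — financial account: foreign purchases of domestic corporate bonds 1395.3, acquisition of a foreign subsidiary by a resident firm (outward FDI) 357.1, domestic pension funds' purchases of foreign equities 935.6; capital account: acquisition of foreign patents and trademarks (non-produced assets) 115.4.)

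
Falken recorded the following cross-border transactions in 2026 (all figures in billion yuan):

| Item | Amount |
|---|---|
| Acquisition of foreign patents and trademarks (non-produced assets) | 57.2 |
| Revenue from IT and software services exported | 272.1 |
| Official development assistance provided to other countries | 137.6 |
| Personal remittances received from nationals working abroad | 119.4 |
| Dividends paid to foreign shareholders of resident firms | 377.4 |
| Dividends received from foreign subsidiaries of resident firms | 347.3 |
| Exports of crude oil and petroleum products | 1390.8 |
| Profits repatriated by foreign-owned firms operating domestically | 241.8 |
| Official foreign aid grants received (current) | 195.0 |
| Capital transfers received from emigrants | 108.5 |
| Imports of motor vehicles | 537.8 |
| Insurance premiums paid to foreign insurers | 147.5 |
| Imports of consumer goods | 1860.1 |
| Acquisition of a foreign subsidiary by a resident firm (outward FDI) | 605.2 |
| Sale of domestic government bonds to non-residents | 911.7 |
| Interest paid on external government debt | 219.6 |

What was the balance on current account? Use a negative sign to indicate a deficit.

-1197.2

Goods: 1390.8 - 1860.1 - 537.8 = -1007.1
Services: 272.1 - 147.5 = 124.6
Primary income: 347.3 - 219.6 - 241.8 - 377.4 = -491.5
Secondary income: -137.6 + 195.0 + 119.4 = 176.8
Current account = (-1007.1) + 124.6 + (-491.5) + 176.8 = -1197.2
(Excluded from the current account — capital account: acquisition of foreign patents and trademarks (non-produced assets) 57.2, capital transfers received from emigrants 108.5; financial account: acquisition of a foreign subsidiary by a resident firm (outward FDI) 605.2, sale of domestic government bonds to non-residents 911.7.)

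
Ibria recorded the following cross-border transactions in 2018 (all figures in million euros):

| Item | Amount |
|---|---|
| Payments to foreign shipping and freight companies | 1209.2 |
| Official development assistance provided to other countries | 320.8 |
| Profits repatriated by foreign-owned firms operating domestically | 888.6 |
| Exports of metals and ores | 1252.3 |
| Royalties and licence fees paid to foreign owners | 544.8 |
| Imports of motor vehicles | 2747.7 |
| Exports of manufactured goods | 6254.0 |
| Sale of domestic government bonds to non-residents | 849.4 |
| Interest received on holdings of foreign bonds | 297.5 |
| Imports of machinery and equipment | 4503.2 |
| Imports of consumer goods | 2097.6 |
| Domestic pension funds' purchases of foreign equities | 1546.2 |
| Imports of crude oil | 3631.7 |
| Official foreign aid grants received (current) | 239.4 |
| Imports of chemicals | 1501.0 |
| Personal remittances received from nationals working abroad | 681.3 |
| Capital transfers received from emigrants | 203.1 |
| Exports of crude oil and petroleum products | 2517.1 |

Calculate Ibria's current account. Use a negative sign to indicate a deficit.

Goods: -3631.7 - 4503.2 - 2097.6 + 6254.0 - 2747.7 + 1252.3 - 1501.0 + 2517.1 = -4457.8
Services: -544.8 - 1209.2 = -1754.0
Primary income: 297.5 - 888.6 = -591.1
Secondary income: 239.4 + 681.3 - 320.8 = 599.9
Current account = (-4457.8) + (-1754.0) + (-591.1) + 599.9 = -6203.0
(Excluded from the current account — financial account: sale of domestic government bonds to non-residents 849.4, domestic pension funds' purchases of foreign equities 1546.2; capital account: capital transfers received from emigrants 203.1.)

-6203.0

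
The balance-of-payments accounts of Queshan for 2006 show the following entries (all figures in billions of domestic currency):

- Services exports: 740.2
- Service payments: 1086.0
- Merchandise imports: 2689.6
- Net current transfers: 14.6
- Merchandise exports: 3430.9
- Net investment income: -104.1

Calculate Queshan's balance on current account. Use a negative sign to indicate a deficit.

306.0

Goods balance = 3430.9 - 2689.6 = 741.3
Services balance = 740.2 - 1086.0 = -345.8
Trade balance (goods + services) = 741.3 + (-345.8) = 395.5
Net primary income = -104.1
Net secondary income = 14.6
Current account = 395.5 + (-104.1) + 14.6 = 306.0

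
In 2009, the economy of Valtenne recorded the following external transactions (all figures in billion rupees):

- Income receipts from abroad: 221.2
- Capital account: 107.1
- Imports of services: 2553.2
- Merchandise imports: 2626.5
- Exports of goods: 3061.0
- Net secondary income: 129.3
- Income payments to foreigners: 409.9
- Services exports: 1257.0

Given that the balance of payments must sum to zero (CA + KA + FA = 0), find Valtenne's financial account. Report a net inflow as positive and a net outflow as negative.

814.0

Goods balance = 3061.0 - 2626.5 = 434.5
Services balance = 1257.0 - 2553.2 = -1296.2
Trade balance (goods + services) = 434.5 + (-1296.2) = -861.7
Net primary income = 221.2 - 409.9 = -188.7
Net secondary income = 129.3
Current account = -861.7 + (-188.7) + 129.3 = -921.1
Financial account = -(-921.1 + 107.1) = 814.0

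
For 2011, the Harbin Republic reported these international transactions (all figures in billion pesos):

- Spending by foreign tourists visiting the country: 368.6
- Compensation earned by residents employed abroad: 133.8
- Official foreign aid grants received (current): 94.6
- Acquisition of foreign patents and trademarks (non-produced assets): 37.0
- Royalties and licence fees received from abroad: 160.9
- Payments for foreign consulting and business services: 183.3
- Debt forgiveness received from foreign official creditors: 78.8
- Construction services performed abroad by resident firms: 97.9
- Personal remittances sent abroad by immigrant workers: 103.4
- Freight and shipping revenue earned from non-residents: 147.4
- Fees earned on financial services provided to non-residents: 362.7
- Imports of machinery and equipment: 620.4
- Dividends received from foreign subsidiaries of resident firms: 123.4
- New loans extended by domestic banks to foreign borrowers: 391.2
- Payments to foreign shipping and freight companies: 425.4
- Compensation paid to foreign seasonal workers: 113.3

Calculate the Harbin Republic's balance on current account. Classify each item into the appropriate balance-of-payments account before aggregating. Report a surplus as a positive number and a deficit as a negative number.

43.5

Goods: -620.4
Services: -425.4 + 368.6 + 160.9 + 362.7 + 147.4 + 97.9 - 183.3 = 528.8
Primary income: -113.3 + 133.8 + 123.4 = 143.9
Secondary income: 94.6 - 103.4 = -8.8
Current account = (-620.4) + 528.8 + 143.9 + (-8.8) = 43.5
(Excluded from the current account — capital account: acquisition of foreign patents and trademarks (non-produced assets) 37.0, debt forgiveness received from foreign official creditors 78.8; financial account: new loans extended by domestic banks to foreign borrowers 391.2.)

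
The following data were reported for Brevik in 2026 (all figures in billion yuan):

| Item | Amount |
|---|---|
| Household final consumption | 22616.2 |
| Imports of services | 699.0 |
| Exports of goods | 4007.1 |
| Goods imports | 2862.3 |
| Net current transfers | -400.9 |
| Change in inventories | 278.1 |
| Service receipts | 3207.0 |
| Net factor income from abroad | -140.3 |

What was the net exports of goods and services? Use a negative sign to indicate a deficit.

Goods balance = 4007.1 - 2862.3 = 1144.8
Services balance = 3207.0 - 699.0 = 2508.0
Trade balance (goods + services) = 1144.8 + 2508.0 = 3652.8

3652.8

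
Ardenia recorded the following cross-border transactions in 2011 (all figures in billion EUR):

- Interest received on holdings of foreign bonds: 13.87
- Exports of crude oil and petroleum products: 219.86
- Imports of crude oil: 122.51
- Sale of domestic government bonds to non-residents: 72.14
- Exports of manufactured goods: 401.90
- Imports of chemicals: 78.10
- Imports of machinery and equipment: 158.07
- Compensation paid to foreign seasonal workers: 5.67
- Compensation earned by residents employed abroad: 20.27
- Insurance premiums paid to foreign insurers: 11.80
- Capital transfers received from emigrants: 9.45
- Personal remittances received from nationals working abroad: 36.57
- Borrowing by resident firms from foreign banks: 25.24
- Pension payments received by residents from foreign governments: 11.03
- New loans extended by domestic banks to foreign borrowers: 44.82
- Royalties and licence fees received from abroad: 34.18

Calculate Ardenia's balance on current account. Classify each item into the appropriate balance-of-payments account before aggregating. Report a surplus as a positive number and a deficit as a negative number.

361.53

Goods: -78.10 + 219.86 - 122.51 - 158.07 + 401.90 = 263.08
Services: 34.18 - 11.80 = 22.38
Primary income: -5.67 + 20.27 + 13.87 = 28.47
Secondary income: 36.57 + 11.03 = 47.60
Current account = 263.08 + 22.38 + 28.47 + 47.60 = 361.53
(Excluded from the current account — financial account: sale of domestic government bonds to non-residents 72.14, borrowing by resident firms from foreign banks 25.24, new loans extended by domestic banks to foreign borrowers 44.82; capital account: capital transfers received from emigrants 9.45.)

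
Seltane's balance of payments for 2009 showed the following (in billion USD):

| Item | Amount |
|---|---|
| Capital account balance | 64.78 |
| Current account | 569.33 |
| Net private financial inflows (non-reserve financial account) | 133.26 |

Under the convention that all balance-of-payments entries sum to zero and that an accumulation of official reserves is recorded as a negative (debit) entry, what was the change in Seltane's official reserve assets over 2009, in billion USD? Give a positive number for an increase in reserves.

767.37

Official reserve transactions balance = -(569.33 + 64.78 + 133.26) = -767.37
An accumulation of reserves is recorded as a debit (negative entry), so the change in the stock of reserves is the negative of that balance.
Change in official reserves = -(-767.37) = 767.37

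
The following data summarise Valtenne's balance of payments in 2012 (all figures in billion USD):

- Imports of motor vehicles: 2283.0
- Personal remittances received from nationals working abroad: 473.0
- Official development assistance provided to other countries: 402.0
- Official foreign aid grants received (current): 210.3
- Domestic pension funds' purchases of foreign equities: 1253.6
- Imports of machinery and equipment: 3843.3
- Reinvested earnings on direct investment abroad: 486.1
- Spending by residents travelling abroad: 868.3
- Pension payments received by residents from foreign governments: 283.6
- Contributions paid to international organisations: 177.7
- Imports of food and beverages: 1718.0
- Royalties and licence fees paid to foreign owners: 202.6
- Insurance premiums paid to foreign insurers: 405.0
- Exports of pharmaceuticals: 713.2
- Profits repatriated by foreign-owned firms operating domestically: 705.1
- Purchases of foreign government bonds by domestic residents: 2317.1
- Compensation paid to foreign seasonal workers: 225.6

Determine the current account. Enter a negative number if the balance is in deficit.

-8664.4

Goods: 713.2 - 2283.0 - 3843.3 - 1718.0 = -7131.1
Services: -405.0 - 868.3 - 202.6 = -1475.9
Primary income: -225.6 + 486.1 - 705.1 = -444.6
Secondary income: 210.3 + 283.6 - 402.0 + 473.0 - 177.7 = 387.2
Current account = (-7131.1) + (-1475.9) + (-444.6) + 387.2 = -8664.4
(Excluded from the current account — financial account: domestic pension funds' purchases of foreign equities 1253.6, purchases of foreign government bonds by domestic residents 2317.1.)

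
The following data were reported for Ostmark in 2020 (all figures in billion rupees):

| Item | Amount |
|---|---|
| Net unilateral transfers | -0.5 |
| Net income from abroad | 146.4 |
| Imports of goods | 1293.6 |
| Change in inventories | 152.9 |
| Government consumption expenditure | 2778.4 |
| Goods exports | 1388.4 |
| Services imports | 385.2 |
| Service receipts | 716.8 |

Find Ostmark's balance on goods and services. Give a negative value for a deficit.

426.4

Goods balance = 1388.4 - 1293.6 = 94.8
Services balance = 716.8 - 385.2 = 331.6
Trade balance (goods + services) = 94.8 + 331.6 = 426.4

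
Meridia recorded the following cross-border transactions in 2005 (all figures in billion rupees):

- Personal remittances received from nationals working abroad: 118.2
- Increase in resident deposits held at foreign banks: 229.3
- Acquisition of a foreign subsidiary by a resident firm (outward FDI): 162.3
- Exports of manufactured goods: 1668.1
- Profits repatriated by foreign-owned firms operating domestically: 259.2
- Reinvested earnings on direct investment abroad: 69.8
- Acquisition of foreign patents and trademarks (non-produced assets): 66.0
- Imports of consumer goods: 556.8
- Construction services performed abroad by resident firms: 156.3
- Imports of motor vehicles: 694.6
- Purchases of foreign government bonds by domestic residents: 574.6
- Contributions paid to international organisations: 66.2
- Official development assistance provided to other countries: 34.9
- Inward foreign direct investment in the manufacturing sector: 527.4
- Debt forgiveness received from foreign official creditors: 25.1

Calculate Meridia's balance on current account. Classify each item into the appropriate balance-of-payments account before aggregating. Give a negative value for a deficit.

Goods: 1668.1 - 694.6 - 556.8 = 416.7
Services: 156.3
Primary income: -259.2 + 69.8 = -189.4
Secondary income: -66.2 - 34.9 + 118.2 = 17.1
Current account = 416.7 + 156.3 + (-189.4) + 17.1 = 400.7
(Excluded from the current account — financial account: increase in resident deposits held at foreign banks 229.3, acquisition of a foreign subsidiary by a resident firm (outward FDI) 162.3, purchases of foreign government bonds by domestic residents 574.6, inward foreign direct investment in the manufacturing sector 527.4; capital account: acquisition of foreign patents and trademarks (non-produced assets) 66.0, debt forgiveness received from foreign official creditors 25.1.)

400.7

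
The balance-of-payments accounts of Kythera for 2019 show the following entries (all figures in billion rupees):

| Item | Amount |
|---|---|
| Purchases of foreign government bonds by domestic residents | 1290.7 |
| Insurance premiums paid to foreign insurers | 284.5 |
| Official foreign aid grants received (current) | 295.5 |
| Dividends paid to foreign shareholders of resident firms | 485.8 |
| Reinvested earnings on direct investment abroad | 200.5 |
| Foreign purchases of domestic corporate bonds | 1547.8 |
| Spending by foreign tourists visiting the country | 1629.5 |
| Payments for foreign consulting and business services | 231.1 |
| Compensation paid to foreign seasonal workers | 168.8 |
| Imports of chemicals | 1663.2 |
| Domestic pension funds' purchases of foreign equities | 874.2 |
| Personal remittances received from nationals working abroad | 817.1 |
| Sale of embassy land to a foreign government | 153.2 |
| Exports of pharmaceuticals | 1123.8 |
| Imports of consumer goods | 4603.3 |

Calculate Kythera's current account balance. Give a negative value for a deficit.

Goods: -1663.2 + 1123.8 - 4603.3 = -5142.7
Services: -231.1 + 1629.5 - 284.5 = 1113.9
Primary income: 200.5 - 168.8 - 485.8 = -454.1
Secondary income: 295.5 + 817.1 = 1112.6
Current account = (-5142.7) + 1113.9 + (-454.1) + 1112.6 = -3370.3
(Excluded from the current account — financial account: purchases of foreign government bonds by domestic residents 1290.7, foreign purchases of domestic corporate bonds 1547.8, domestic pension funds' purchases of foreign equities 874.2; capital account: sale of embassy land to a foreign government 153.2.)

-3370.3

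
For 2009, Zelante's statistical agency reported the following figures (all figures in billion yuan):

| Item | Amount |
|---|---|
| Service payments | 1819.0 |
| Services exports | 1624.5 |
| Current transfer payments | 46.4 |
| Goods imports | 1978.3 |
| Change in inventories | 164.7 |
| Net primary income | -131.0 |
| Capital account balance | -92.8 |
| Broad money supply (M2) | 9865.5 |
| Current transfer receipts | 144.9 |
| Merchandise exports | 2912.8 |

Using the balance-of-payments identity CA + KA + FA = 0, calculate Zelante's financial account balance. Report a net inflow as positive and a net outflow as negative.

-614.7

Goods balance = 2912.8 - 1978.3 = 934.5
Services balance = 1624.5 - 1819.0 = -194.5
Trade balance (goods + services) = 934.5 + (-194.5) = 740.0
Net primary income = -131.0
Net secondary income = 144.9 - 46.4 = 98.5
Current account = 740.0 + (-131.0) + 98.5 = 707.5
Financial account = -(707.5 + (-92.8)) = -614.7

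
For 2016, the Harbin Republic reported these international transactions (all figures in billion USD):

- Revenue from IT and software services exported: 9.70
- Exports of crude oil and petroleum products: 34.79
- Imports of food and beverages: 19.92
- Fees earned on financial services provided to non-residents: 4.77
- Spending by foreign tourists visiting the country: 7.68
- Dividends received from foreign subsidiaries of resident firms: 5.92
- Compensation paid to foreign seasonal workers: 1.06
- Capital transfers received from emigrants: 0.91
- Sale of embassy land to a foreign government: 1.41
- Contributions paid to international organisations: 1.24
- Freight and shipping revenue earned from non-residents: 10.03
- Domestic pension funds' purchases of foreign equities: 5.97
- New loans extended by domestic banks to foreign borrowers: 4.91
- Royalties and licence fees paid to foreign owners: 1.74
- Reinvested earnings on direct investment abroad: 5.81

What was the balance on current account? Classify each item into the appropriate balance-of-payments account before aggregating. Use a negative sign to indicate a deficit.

Goods: 34.79 - 19.92 = 14.87
Services: -1.74 + 4.77 + 9.70 + 7.68 + 10.03 = 30.44
Primary income: -1.06 + 5.81 + 5.92 = 10.67
Secondary income: -1.24
Current account = 14.87 + 30.44 + 10.67 + (-1.24) = 54.74
(Excluded from the current account — capital account: capital transfers received from emigrants 0.91, sale of embassy land to a foreign government 1.41; financial account: domestic pension funds' purchases of foreign equities 5.97, new loans extended by domestic banks to foreign borrowers 4.91.)

54.74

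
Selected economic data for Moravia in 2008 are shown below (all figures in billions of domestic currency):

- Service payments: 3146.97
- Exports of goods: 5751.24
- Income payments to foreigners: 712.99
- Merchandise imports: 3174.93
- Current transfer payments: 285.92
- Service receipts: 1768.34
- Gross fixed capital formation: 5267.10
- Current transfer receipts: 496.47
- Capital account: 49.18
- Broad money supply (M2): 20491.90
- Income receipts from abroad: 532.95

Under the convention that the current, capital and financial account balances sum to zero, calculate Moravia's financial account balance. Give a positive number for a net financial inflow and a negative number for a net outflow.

-1277.37

Goods balance = 5751.24 - 3174.93 = 2576.31
Services balance = 1768.34 - 3146.97 = -1378.63
Trade balance (goods + services) = 2576.31 + (-1378.63) = 1197.68
Net primary income = 532.95 - 712.99 = -180.04
Net secondary income = 496.47 - 285.92 = 210.55
Current account = 1197.68 + (-180.04) + 210.55 = 1228.19
Financial account = -(1228.19 + 49.18) = -1277.37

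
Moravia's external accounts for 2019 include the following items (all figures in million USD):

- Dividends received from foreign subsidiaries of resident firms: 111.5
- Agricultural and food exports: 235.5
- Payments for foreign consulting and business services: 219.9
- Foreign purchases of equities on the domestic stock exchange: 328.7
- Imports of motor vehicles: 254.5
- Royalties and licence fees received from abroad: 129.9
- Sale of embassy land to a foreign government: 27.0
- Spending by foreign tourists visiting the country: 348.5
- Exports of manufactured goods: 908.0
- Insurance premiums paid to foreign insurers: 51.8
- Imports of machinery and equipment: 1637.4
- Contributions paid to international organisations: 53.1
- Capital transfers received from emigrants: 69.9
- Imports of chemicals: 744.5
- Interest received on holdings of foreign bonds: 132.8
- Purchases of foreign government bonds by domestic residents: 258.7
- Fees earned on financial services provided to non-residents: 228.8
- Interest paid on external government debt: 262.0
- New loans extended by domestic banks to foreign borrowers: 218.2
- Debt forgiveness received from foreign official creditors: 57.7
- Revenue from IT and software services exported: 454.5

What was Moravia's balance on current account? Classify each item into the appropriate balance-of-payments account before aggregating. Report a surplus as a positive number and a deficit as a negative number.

Goods: 908.0 - 744.5 + 235.5 - 254.5 - 1637.4 = -1492.9
Services: 454.5 + 228.8 + 348.5 - 219.9 + 129.9 - 51.8 = 890.0
Primary income: -262.0 + 132.8 + 111.5 = -17.7
Secondary income: -53.1
Current account = (-1492.9) + 890.0 + (-17.7) + (-53.1) = -673.7
(Excluded from the current account — financial account: foreign purchases of equities on the domestic stock exchange 328.7, purchases of foreign government bonds by domestic residents 258.7, new loans extended by domestic banks to foreign borrowers 218.2; capital account: sale of embassy land to a foreign government 27.0, capital transfers received from emigrants 69.9, debt forgiveness received from foreign official creditors 57.7.)

-673.7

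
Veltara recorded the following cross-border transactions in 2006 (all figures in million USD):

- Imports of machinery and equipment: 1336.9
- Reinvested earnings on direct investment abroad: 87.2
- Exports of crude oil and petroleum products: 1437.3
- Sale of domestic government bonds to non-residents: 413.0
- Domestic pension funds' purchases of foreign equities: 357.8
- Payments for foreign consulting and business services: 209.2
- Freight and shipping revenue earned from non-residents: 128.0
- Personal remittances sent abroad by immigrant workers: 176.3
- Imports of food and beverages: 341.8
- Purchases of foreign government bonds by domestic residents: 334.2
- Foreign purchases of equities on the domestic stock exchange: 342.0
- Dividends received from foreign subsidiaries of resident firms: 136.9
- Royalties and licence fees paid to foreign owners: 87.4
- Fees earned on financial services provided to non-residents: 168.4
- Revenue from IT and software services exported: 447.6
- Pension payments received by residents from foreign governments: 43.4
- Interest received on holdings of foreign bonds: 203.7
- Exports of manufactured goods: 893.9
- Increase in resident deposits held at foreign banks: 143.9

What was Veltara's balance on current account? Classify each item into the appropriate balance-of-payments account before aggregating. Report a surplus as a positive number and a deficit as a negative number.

1394.8

Goods: -1336.9 + 893.9 - 341.8 + 1437.3 = 652.5
Services: 168.4 + 128.0 + 447.6 - 209.2 - 87.4 = 447.4
Primary income: 87.2 + 203.7 + 136.9 = 427.8
Secondary income: -176.3 + 43.4 = -132.9
Current account = 652.5 + 447.4 + 427.8 + (-132.9) = 1394.8
(Excluded from the current account — financial account: sale of domestic government bonds to non-residents 413.0, domestic pension funds' purchases of foreign equities 357.8, purchases of foreign government bonds by domestic residents 334.2, foreign purchases of equities on the domestic stock exchange 342.0, increase in resident deposits held at foreign banks 143.9.)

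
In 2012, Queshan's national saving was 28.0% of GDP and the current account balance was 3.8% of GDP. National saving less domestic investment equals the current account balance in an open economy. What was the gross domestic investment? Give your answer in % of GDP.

I = S - CA = 28.0 - 3.8 = 24.2

24.2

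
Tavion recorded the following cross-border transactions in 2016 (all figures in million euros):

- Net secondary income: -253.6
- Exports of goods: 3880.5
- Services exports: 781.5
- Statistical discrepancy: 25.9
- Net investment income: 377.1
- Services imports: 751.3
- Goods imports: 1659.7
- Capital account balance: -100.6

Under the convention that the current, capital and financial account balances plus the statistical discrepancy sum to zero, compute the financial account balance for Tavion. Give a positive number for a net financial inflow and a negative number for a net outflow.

-2299.8

Goods balance = 3880.5 - 1659.7 = 2220.8
Services balance = 781.5 - 751.3 = 30.2
Trade balance (goods + services) = 2220.8 + 30.2 = 2251.0
Net primary income = 377.1
Net secondary income = -253.6
Current account = 2251.0 + 377.1 + (-253.6) = 2374.5
Financial account = -(2374.5 + (-100.6) + 25.9) = -2299.8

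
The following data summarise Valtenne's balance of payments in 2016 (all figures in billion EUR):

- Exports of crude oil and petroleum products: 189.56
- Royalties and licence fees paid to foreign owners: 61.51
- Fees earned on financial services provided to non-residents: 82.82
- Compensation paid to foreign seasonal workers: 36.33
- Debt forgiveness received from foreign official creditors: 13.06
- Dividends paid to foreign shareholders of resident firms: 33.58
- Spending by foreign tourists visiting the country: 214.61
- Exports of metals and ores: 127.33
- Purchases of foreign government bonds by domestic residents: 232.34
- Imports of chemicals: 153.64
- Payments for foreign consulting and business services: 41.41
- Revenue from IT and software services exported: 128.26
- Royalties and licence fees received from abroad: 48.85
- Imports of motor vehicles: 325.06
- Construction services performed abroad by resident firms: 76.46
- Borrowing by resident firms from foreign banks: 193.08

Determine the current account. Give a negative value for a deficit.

216.36

Goods: -153.64 + 127.33 + 189.56 - 325.06 = -161.81
Services: -61.51 + 82.82 + 48.85 - 41.41 + 214.61 + 76.46 + 128.26 = 448.08
Primary income: -33.58 - 36.33 = -69.91
Current account = (-161.81) + 448.08 + (-69.91) = 216.36
(Excluded from the current account — capital account: debt forgiveness received from foreign official creditors 13.06; financial account: purchases of foreign government bonds by domestic residents 232.34, borrowing by resident firms from foreign banks 193.08.)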